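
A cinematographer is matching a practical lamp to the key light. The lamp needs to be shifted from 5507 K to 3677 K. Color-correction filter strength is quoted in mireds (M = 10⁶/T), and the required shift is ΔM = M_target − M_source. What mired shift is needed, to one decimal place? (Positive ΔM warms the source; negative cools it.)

+90.4 mireds

M_source = 10⁶/5507 = 181.587; M_target = 10⁶/3677 = 271.961.
ΔM = 271.961 − 181.587 = 90.374 → +90.4 mireds, a warming shift.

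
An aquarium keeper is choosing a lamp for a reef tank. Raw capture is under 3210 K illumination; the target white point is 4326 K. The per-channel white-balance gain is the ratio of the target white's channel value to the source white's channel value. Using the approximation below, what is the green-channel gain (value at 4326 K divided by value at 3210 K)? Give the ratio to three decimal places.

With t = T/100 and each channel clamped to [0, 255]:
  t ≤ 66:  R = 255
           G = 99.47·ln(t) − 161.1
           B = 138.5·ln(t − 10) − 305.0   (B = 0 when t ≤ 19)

1.161

At 3210 K (t = 32.1):
  G = 99.47·ln 32.1 − 161.1 = 99.47·3.4689 − 161.1 = 183.947.
At 4326 K (t = 43.26):
  G = 99.47·ln 43.26 − 161.1 = 99.47·3.7672 − 161.1 = 213.626.
Gain = 213.626 / 183.947 = 1.1613 → 1.161.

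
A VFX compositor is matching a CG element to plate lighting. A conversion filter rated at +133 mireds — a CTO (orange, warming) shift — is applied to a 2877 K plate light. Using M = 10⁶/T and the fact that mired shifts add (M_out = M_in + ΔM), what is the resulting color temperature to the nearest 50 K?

2100 K

M_in = 10⁶/2877 = 347.58 mireds.
M_out = 347.58 + (+133) = 480.58 mireds.
T_out = 10⁶/480.58 = 2080.8 K → 2100 K.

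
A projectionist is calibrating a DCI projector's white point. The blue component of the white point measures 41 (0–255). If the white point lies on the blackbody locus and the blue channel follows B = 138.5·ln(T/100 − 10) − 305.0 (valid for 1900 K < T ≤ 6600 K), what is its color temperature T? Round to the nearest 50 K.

ln(t − 10) = (41 + 305.0) / 138.5 = 2.4982.
t − 10 = e^2.4982 = 12.161, so t = 22.161.
T = 100·t = 2216 K → 2200 K to the nearest 50 K.

2200 K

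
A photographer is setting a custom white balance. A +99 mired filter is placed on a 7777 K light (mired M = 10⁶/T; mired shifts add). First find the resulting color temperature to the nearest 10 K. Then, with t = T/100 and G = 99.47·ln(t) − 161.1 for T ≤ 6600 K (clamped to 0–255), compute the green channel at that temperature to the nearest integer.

M_in = 10⁶/7777 = 128.58; M_out = 128.58 + (+99) = 227.58.
T_out = 10⁶/227.58 = 4394.0 K → 4390 K; t = 43.9.
G = 99.47·ln 43.9 − 161.1 = 99.47·3.7819 − 161.1 = 215.087.
Rounded: 215.

215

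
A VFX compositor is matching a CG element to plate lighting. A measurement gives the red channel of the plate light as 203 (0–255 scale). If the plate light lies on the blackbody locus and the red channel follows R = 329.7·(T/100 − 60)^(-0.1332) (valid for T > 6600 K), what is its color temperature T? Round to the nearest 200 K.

(t − 60)^(-0.1332) = 203/329.7 = 0.61571.
t − 60 = 0.61571^(1/-0.1332) = 0.61571^(-7.508) = 38.129, so t = 98.129.
T = 100·t = 9813 K → 9800 K to the nearest 200 K.

9800 K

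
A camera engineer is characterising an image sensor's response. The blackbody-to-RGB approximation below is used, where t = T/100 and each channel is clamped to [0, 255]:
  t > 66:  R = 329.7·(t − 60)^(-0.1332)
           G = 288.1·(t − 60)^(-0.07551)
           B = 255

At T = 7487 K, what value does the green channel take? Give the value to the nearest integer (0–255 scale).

235

t = 7487/100 = 74.87; the t > 66 branch applies.
G = 288.1·(74.87 − 60)^(-0.07551) = 288.1·14.87^(-0.07551) = 288.1·0.81560 = 234.975.
Rounded: 235.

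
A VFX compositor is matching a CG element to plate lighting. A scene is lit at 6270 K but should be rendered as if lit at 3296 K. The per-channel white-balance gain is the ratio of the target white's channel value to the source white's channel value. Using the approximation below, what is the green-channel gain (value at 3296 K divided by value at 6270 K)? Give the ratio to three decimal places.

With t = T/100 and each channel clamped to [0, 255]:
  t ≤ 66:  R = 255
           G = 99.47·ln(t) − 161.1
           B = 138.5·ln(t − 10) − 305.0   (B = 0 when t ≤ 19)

At 6270 K (t = 62.7):
  G = 99.47·ln 62.7 − 161.1 = 99.47·4.1384 − 161.1 = 250.543.
At 3296 K (t = 32.96):
  G = 99.47·ln 32.96 − 161.1 = 99.47·3.4953 − 161.1 = 186.577.
Gain = 186.577 / 250.543 = 0.7447 → 0.745.

0.745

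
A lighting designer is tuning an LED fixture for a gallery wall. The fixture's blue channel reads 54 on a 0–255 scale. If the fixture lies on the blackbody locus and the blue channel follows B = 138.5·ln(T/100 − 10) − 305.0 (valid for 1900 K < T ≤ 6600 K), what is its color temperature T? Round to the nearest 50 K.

ln(t − 10) = (54 + 305.0) / 138.5 = 2.5921.
t − 10 = e^2.5921 = 13.357, so t = 23.357.
T = 100·t = 2336 K → 2350 K to the nearest 50 K.

2350 K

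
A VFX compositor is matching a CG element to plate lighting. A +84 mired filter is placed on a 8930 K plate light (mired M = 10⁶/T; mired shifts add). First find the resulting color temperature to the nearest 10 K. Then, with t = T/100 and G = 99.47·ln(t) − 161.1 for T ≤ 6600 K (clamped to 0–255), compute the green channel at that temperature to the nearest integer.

230

M_in = 10⁶/8930 = 111.98; M_out = 111.98 + (+84) = 195.98.
T_out = 10⁶/195.98 = 5102.5 K → 5100 K; t = 51.
G = 99.47·ln 51 − 161.1 = 99.47·3.9318 − 161.1 = 229.999.
Rounded: 230.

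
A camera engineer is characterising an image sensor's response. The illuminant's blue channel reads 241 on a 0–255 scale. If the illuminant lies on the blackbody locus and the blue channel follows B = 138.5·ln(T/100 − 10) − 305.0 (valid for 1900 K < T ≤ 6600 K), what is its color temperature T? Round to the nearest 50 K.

6150 K

ln(t − 10) = (241 + 305.0) / 138.5 = 3.9422.
t − 10 = e^3.9422 = 51.534, so t = 61.534.
T = 100·t = 6153 K → 6150 K to the nearest 50 K.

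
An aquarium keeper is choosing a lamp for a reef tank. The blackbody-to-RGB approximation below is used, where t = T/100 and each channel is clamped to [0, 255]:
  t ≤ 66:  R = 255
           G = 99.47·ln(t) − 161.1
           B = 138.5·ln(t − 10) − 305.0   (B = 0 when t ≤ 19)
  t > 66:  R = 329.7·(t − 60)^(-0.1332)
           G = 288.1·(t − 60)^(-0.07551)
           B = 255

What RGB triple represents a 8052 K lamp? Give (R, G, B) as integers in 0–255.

t = 8052/100 = 80.52; the t > 66 branch applies.
R = 329.7·(80.52 − 60)^(-0.1332) = 329.7·20.52^(-0.1332) = 329.7·0.66868 = 220.464.
G = 288.1·(80.52 − 60)^(-0.07551) = 288.1·20.52^(-0.07551) = 288.1·0.79601 = 229.330.
B = 255 by definition for t > 66.
Rounded: (220, 229, 255).

(220, 229, 255)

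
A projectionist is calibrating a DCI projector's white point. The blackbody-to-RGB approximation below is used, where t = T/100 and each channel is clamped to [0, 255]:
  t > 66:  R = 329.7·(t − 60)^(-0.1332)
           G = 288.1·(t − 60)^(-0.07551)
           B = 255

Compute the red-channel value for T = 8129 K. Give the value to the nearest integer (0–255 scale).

t = 8129/100 = 81.29; the t > 66 branch applies.
R = 329.7·(81.29 − 60)^(-0.1332) = 329.7·21.29^(-0.1332) = 329.7·0.66541 = 219.385.
Rounded: 219.

219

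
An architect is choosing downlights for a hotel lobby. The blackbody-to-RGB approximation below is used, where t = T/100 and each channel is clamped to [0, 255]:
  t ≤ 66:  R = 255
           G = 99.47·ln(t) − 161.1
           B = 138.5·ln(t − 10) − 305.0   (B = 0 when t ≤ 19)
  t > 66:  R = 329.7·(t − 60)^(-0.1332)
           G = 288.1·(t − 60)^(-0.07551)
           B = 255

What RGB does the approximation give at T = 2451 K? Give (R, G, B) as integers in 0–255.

(255, 157, 65)

t = 2451/100 = 24.51; the t ≤ 66 branch applies.
R = 255 by definition for t ≤ 66.
G = 99.47·ln 24.51 − 161.1 = 99.47·3.1991 − 161.1 = 157.113.
B = 138.5·ln(24.51 − 10) − 305.0 = 138.5·ln 14.51 − 305.0 = 138.5·2.6748 − 305.0 = 65.465.
Rounded: (255, 157, 65).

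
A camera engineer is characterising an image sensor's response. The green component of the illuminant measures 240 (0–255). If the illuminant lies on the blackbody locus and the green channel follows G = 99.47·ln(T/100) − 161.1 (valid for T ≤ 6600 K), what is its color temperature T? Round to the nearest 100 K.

ln t = (240 + 161.1) / 99.47 = 4.0324.
t = e^4.0324 = 56.394.
T = 100·t = 5639 K → 5600 K to the nearest 100 K.

5600 K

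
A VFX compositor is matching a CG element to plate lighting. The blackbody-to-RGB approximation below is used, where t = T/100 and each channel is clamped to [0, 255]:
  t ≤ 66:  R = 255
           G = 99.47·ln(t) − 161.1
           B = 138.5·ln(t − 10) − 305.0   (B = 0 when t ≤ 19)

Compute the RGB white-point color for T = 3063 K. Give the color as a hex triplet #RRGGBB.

#FFB372

t = 3063/100 = 30.63; the t ≤ 66 branch applies.
R = 255 by definition for t ≤ 66.
G = 99.47·ln 30.63 − 161.1 = 99.47·3.4220 − 161.1 = 179.284.
B = 138.5·ln(30.63 − 10) − 305.0 = 138.5·ln 20.63 − 305.0 = 138.5·3.0267 − 305.0 = 114.204.
Rounded: (255, 179, 114).
In hex: #FFB372.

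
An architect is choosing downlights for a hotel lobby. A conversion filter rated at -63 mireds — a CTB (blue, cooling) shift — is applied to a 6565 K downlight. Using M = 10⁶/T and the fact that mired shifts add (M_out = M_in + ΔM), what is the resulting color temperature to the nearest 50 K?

M_in = 10⁶/6565 = 152.32 mireds.
M_out = 152.32 + (-63) = 89.32 mireds.
T_out = 10⁶/89.32 = 11195.3 K → 11200 K.

11200 K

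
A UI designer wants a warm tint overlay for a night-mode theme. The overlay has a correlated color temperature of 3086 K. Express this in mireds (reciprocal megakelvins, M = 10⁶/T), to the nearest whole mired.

M = 10⁶ / 3086 = 324.044 → 324 mireds.

324 mireds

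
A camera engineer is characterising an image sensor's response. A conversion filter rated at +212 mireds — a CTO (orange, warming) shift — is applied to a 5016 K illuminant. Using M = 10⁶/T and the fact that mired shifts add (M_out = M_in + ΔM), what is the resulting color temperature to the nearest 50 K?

2450 K

M_in = 10⁶/5016 = 199.36 mireds.
M_out = 199.36 + (+212) = 411.36 mireds.
T_out = 10⁶/411.36 = 2430.9 K → 2450 K.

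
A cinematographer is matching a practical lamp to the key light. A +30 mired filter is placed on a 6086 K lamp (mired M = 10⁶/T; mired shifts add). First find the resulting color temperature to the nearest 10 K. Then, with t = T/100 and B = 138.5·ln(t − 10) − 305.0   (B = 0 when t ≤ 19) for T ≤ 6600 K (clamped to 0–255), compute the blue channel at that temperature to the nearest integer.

211

M_in = 10⁶/6086 = 164.31; M_out = 164.31 + (+30) = 194.31.
T_out = 10⁶/194.31 = 5146.4 K → 5150 K; t = 51.5.
B = 138.5·ln(51.5 − 10) − 305.0 = 138.5·ln 41.5 − 305.0 = 138.5·3.7257 − 305.0 = 211.009.
Rounded: 211.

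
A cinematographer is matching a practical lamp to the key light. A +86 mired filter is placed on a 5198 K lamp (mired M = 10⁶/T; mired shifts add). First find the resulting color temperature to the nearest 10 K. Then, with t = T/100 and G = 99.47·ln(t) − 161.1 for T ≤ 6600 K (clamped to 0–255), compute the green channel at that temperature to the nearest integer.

M_in = 10⁶/5198 = 192.38; M_out = 192.38 + (+86) = 278.38.
T_out = 10⁶/278.38 = 3592.2 K → 3590 K; t = 35.9.
G = 99.47·ln 35.9 − 161.1 = 99.47·3.5807 − 161.1 = 195.076.
Rounded: 195.

195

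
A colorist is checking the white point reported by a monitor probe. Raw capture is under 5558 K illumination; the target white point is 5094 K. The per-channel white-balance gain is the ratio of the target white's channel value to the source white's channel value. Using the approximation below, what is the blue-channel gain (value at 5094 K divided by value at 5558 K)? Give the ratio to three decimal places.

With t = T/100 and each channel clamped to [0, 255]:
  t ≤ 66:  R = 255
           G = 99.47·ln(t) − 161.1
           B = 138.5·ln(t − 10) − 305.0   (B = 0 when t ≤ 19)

At 5558 K (t = 55.58):
  B = 138.5·ln(55.58 − 10) − 305.0 = 138.5·ln 45.58 − 305.0 = 138.5·3.8195 − 305.0 = 223.996.
At 5094 K (t = 50.94):
  B = 138.5·ln(50.94 − 10) − 305.0 = 138.5·ln 40.94 − 305.0 = 138.5·3.7121 − 305.0 = 209.127.
Gain = 209.127 / 223.996 = 0.9336 → 0.934.

0.934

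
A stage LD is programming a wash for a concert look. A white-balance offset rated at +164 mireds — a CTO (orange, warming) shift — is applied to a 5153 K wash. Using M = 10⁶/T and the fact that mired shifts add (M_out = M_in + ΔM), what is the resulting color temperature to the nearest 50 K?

M_in = 10⁶/5153 = 194.06 mireds.
M_out = 194.06 + (+164) = 358.06 mireds.
T_out = 10⁶/358.06 = 2792.8 K → 2800 K.

2800 K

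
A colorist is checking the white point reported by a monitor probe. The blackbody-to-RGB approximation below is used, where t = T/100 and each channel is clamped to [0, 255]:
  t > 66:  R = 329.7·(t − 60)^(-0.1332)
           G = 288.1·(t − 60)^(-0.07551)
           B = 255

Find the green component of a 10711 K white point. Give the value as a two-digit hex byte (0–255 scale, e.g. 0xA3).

0xD7

t = 10711/100 = 107.11; the t > 66 branch applies.
G = 288.1·(107.11 − 60)^(-0.07551) = 288.1·47.11^(-0.07551) = 288.1·0.74759 = 215.381.
Rounded: 215; in hex, 0xD7.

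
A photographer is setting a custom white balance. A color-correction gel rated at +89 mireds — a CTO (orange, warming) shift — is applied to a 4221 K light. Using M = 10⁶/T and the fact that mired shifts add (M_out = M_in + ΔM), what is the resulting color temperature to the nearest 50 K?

M_in = 10⁶/4221 = 236.91 mireds.
M_out = 236.91 + (+89) = 325.91 mireds.
T_out = 10⁶/325.91 = 3068.3 K → 3050 K.

3050 K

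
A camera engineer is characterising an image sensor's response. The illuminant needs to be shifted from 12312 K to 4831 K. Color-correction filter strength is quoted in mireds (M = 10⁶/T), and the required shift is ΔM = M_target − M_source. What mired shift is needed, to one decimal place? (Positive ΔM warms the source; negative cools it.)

M_source = 10⁶/12312 = 81.222; M_target = 10⁶/4831 = 206.996.
ΔM = 206.996 − 81.222 = 125.775 → +125.8 mireds, a warming shift.

+125.8 mireds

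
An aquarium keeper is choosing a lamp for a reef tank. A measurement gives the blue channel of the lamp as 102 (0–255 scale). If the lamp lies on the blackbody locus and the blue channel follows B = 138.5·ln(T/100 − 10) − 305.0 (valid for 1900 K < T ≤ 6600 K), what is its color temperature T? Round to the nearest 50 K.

ln(t − 10) = (102 + 305.0) / 138.5 = 2.9386.
t − 10 = e^2.9386 = 18.890, so t = 28.890.
T = 100·t = 2889 K → 2900 K to the nearest 50 K.

2900 K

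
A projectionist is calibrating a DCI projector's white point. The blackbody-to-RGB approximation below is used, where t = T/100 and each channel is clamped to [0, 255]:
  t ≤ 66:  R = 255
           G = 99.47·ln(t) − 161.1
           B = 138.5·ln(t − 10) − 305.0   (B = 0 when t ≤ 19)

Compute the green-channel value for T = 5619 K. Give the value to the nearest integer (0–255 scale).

t = 5619/100 = 56.19; the t ≤ 66 branch applies.
G = 99.47·ln 56.19 − 161.1 = 99.47·4.0287 − 161.1 = 239.639.
Rounded: 240.

240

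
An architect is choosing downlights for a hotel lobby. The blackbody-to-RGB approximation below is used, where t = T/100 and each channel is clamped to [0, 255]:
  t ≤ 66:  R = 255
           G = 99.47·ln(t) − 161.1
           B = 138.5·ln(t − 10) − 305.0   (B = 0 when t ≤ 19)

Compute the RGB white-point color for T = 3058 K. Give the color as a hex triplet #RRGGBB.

#FFB372

t = 3058/100 = 30.58; the t ≤ 66 branch applies.
R = 255 by definition for t ≤ 66.
G = 99.47·ln 30.58 − 161.1 = 99.47·3.4203 − 161.1 = 179.122.
B = 138.5·ln(30.58 − 10) − 305.0 = 138.5·ln 20.58 − 305.0 = 138.5·3.0243 − 305.0 = 113.868.
Rounded: (255, 179, 114).
In hex: #FFB372.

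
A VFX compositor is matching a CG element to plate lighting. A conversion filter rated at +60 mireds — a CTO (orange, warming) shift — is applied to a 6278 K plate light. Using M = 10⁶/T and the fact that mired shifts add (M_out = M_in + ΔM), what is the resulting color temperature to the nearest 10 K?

M_in = 10⁶/6278 = 159.29 mireds.
M_out = 159.29 + (+60) = 219.29 mireds.
T_out = 10⁶/219.29 = 4560.2 K → 4560 K.

4560 K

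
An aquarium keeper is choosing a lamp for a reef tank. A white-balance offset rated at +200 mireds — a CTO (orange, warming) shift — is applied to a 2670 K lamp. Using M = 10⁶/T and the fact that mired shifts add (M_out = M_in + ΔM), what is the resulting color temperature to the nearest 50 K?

1750 K

M_in = 10⁶/2670 = 374.53 mireds.
M_out = 374.53 + (+200) = 574.53 mireds.
T_out = 10⁶/574.53 = 1740.5 K → 1750 K.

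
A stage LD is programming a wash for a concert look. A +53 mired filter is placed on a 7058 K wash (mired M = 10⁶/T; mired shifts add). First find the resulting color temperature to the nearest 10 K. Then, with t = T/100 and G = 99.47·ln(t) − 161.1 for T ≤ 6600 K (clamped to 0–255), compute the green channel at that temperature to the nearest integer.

M_in = 10⁶/7058 = 141.68; M_out = 141.68 + (+53) = 194.68.
T_out = 10⁶/194.68 = 5136.6 K → 5140 K; t = 51.4.
G = 99.47·ln 51.4 − 161.1 = 99.47·3.9396 − 161.1 = 230.776.
Rounded: 231.

231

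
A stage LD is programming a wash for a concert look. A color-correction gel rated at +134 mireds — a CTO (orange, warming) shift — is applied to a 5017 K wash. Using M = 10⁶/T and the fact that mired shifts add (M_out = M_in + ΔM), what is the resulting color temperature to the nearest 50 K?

3000 K

M_in = 10⁶/5017 = 199.32 mireds.
M_out = 199.32 + (+134) = 333.32 mireds.
T_out = 10⁶/333.32 = 3000.1 K → 3000 K.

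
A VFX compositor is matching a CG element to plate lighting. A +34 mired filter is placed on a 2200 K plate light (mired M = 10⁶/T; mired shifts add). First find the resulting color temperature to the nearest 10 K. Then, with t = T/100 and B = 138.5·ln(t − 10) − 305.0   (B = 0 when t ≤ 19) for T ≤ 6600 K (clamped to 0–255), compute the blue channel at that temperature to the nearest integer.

21

M_in = 10⁶/2200 = 454.55; M_out = 454.55 + (+34) = 488.55.
T_out = 10⁶/488.55 = 2046.9 K → 2050 K; t = 20.5.
B = 138.5·ln(20.5 − 10) − 305.0 = 138.5·ln 10.5 − 305.0 = 138.5·2.3514 − 305.0 = 20.665.
Rounded: 21.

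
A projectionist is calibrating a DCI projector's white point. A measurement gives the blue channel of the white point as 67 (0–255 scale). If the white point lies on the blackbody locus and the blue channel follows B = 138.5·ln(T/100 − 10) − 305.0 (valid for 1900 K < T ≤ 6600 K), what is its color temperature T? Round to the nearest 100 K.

2500 K

ln(t − 10) = (67 + 305.0) / 138.5 = 2.6859.
t − 10 = e^2.6859 = 14.672, so t = 24.672.
T = 100·t = 2467 K → 2500 K to the nearest 100 K.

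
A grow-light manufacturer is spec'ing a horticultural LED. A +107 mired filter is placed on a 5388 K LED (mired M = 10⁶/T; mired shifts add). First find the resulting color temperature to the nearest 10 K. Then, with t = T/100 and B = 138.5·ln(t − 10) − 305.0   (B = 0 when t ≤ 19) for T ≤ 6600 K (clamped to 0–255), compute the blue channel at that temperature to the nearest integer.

M_in = 10⁶/5388 = 185.60; M_out = 185.60 + (+107) = 292.60.
T_out = 10⁶/292.60 = 3417.7 K → 3420 K; t = 34.2.
B = 138.5·ln(34.2 − 10) − 305.0 = 138.5·ln 24.2 − 305.0 = 138.5·3.1864 − 305.0 = 136.310.
Rounded: 136.

136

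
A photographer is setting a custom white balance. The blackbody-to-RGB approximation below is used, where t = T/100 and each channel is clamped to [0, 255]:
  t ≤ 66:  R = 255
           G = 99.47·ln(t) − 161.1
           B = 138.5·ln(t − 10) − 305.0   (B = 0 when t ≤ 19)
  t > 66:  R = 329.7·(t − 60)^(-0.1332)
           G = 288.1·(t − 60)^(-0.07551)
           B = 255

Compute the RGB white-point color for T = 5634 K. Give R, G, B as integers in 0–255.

R=255, G=240, B=226

t = 5634/100 = 56.34; the t ≤ 66 branch applies.
R = 255 by definition for t ≤ 66.
G = 99.47·ln 56.34 − 161.1 = 99.47·4.0314 − 161.1 = 239.904.
B = 138.5·ln(56.34 − 10) − 305.0 = 138.5·ln 46.34 − 305.0 = 138.5·3.8360 − 305.0 = 226.287.
Rounded: (255, 240, 226).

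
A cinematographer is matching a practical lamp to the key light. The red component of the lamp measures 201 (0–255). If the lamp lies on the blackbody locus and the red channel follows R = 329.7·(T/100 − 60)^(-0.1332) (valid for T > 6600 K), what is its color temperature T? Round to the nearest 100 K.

10100 K

(t − 60)^(-0.1332) = 201/329.7 = 0.60965.
t − 60 = 0.60965^(1/-0.1332) = 0.60965^(-7.508) = 41.071, so t = 101.071.
T = 100·t = 10107 K → 10100 K to the nearest 100 K.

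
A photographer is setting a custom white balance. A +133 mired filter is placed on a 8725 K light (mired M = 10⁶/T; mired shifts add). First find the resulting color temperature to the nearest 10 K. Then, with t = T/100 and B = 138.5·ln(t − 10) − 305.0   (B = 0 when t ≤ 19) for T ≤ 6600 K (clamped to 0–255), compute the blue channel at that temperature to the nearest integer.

M_in = 10⁶/8725 = 114.61; M_out = 114.61 + (+133) = 247.61.
T_out = 10⁶/247.61 = 4038.6 K → 4040 K; t = 40.4.
B = 138.5·ln(40.4 − 10) − 305.0 = 138.5·ln 30.4 − 305.0 = 138.5·3.4144 − 305.0 = 167.900.
Rounded: 168.

168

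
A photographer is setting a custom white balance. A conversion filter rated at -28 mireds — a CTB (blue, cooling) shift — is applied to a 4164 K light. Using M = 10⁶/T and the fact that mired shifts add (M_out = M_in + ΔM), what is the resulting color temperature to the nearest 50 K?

4700 K

M_in = 10⁶/4164 = 240.15 mireds.
M_out = 240.15 + (-28) = 212.15 mireds.
T_out = 10⁶/212.15 = 4713.6 K → 4700 K.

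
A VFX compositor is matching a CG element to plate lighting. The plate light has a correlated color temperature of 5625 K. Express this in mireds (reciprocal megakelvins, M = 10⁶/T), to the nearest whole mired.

M = 10⁶ / 5625 = 177.778 → 178 mireds.

178 mireds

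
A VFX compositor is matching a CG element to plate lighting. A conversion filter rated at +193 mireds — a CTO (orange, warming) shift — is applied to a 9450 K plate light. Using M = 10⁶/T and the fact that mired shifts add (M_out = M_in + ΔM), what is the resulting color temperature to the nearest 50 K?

3350 K

M_in = 10⁶/9450 = 105.82 mireds.
M_out = 105.82 + (+193) = 298.82 mireds.
T_out = 10⁶/298.82 = 3346.5 K → 3350 K.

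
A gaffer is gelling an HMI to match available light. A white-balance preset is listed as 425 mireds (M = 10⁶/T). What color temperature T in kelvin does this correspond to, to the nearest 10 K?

2350 K

T = 10⁶ / 425 = 2352.94 K → 2350 K.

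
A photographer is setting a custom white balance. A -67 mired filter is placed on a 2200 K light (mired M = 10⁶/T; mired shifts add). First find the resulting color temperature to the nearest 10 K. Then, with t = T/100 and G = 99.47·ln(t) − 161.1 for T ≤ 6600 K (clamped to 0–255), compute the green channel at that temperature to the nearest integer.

162

M_in = 10⁶/2200 = 454.55; M_out = 454.55 + (-67) = 387.55.
T_out = 10⁶/387.55 = 2580.3 K → 2580 K; t = 25.8.
G = 99.47·ln 25.8 − 161.1 = 99.47·3.2504 − 161.1 = 162.215.
Rounded: 162.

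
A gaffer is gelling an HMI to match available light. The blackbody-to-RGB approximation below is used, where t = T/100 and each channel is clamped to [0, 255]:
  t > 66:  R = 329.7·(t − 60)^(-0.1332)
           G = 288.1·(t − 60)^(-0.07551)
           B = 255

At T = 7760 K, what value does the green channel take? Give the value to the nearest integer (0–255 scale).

t = 7760/100 = 77.6; the t > 66 branch applies.
G = 288.1·(77.6 − 60)^(-0.07551) = 288.1·17.6^(-0.07551) = 288.1·0.80529 = 232.004.
Rounded: 232.

232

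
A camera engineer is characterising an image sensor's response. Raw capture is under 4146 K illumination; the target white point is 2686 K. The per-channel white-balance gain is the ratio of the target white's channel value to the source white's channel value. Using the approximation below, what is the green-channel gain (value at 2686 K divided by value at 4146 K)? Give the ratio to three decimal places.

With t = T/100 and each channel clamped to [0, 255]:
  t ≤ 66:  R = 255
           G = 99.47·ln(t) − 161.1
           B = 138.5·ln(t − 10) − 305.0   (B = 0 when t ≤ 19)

At 4146 K (t = 41.46):
  G = 99.47·ln 41.46 − 161.1 = 99.47·3.7247 − 161.1 = 209.399.
At 2686 K (t = 26.86):
  G = 99.47·ln 26.86 − 161.1 = 99.47·3.2906 − 161.1 = 166.220.
Gain = 166.220 / 209.399 = 0.7938 → 0.794.

0.794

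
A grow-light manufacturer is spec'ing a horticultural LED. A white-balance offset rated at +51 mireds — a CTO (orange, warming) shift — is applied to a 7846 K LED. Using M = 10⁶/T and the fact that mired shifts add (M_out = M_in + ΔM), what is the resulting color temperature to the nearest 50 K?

M_in = 10⁶/7846 = 127.45 mireds.
M_out = 127.45 + (+51) = 178.45 mireds.
T_out = 10⁶/178.45 = 5603.7 K → 5600 K.

5600 K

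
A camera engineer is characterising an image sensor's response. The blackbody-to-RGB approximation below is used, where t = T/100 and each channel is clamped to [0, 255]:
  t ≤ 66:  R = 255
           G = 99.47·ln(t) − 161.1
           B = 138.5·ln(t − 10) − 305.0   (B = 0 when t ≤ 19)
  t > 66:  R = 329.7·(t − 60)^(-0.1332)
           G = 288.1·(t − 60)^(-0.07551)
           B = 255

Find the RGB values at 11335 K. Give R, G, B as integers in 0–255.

t = 11335/100 = 113.35; the t > 66 branch applies.
R = 329.7·(113.35 − 60)^(-0.1332) = 329.7·53.35^(-0.1332) = 329.7·0.58877 = 194.117.
G = 288.1·(113.35 − 60)^(-0.07551) = 288.1·53.35^(-0.07551) = 288.1·0.74060 = 213.367.
B = 255 by definition for t > 66.
Rounded: (194, 213, 255).

R=194, G=213, B=255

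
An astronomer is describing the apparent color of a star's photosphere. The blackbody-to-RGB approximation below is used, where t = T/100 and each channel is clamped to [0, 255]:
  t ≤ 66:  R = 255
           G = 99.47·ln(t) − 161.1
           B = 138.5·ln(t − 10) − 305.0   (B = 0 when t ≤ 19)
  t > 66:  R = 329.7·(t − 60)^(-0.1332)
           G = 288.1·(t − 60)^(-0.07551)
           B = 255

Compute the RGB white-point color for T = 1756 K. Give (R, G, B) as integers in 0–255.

t = 1756/100 = 17.56; the t ≤ 66 branch applies.
R = 255 by definition for t ≤ 66.
G = 99.47·ln 17.56 − 161.1 = 99.47·2.8656 − 161.1 = 123.944.
t = 17.56 ≤ 19, so B = 0.
Rounded: (255, 124, 0).

(255, 124, 0)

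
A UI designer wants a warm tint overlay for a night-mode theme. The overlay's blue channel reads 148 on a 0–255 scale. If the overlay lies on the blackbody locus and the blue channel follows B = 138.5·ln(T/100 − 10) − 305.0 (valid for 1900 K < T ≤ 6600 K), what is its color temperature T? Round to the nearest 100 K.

ln(t − 10) = (148 + 305.0) / 138.5 = 3.2708.
t − 10 = e^3.2708 = 26.331, so t = 36.331.
T = 100·t = 3633 K → 3600 K to the nearest 100 K.

3600 K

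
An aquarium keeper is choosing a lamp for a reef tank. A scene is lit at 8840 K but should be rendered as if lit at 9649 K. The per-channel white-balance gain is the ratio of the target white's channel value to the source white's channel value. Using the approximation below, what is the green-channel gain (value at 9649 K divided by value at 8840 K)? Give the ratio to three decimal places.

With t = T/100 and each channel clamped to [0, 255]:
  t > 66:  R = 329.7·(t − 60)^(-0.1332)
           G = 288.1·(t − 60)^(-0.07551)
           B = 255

0.981

At 8840 K (t = 88.4):
  G = 288.1·(88.4 − 60)^(-0.07551) = 288.1·28.4^(-0.07551) = 288.1·0.77671 = 223.771.
At 9649 K (t = 96.49):
  G = 288.1·(96.49 − 60)^(-0.07551) = 288.1·36.49^(-0.07551) = 288.1·0.76215 = 219.575.
Gain = 219.575 / 223.771 = 0.9813 → 0.981.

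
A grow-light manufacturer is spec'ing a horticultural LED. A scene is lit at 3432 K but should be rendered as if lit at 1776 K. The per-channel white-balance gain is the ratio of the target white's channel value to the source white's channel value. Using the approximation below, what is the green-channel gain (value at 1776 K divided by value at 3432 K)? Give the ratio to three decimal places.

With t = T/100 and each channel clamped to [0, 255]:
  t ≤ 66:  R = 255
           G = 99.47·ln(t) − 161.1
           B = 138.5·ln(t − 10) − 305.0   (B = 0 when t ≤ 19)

At 3432 K (t = 34.32):
  G = 99.47·ln 34.32 − 161.1 = 99.47·3.5357 − 161.1 = 190.599.
At 1776 K (t = 17.76):
  G = 99.47·ln 17.76 − 161.1 = 99.47·2.8769 − 161.1 = 125.070.
Gain = 125.070 / 190.599 = 0.6562 → 0.656.

0.656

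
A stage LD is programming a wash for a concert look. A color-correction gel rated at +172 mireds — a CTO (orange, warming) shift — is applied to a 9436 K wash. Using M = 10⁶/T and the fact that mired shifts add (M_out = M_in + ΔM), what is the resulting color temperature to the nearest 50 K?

3600 K

M_in = 10⁶/9436 = 105.98 mireds.
M_out = 105.98 + (+172) = 277.98 mireds.
T_out = 10⁶/277.98 = 3597.4 K → 3600 K.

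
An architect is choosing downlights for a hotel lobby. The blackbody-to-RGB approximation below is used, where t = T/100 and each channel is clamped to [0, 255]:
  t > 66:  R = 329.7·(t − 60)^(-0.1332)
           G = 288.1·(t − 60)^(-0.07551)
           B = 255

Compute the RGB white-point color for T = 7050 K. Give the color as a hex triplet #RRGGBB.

t = 7050/100 = 70.5; the t > 66 branch applies.
R = 329.7·(70.5 − 60)^(-0.1332) = 329.7·10.5^(-0.1332) = 329.7·0.73110 = 241.044.
G = 288.1·(70.5 − 60)^(-0.07551) = 288.1·10.5^(-0.07551) = 288.1·0.83732 = 241.231.
B = 255 by definition for t > 66.
Rounded: (241, 241, 255).
In hex: #F1F1FF.

#F1F1FF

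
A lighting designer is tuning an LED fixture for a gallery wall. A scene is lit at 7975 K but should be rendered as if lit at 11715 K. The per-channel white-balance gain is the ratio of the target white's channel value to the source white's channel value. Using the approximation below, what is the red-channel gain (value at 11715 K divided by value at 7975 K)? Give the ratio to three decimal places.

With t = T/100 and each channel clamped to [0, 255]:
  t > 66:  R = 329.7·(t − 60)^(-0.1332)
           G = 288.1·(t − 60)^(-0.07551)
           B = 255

0.868

At 7975 K (t = 79.75):
  R = 329.7·(79.75 − 60)^(-0.1332) = 329.7·19.75^(-0.1332) = 329.7·0.67209 = 221.590.
At 11715 K (t = 117.15):
  R = 329.7·(117.15 − 60)^(-0.1332) = 329.7·57.15^(-0.1332) = 329.7·0.58340 = 192.347.
Gain = 192.347 / 221.590 = 0.8680 → 0.868.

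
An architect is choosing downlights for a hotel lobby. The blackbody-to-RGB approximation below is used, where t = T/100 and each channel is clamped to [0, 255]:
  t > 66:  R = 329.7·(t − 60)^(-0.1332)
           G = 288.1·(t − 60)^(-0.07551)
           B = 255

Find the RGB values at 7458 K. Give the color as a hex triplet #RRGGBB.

t = 7458/100 = 74.58; the t > 66 branch applies.
R = 329.7·(74.58 − 60)^(-0.1332) = 329.7·14.58^(-0.1332) = 329.7·0.69982 = 230.731.
G = 288.1·(74.58 − 60)^(-0.07551) = 288.1·14.58^(-0.07551) = 288.1·0.81682 = 235.325.
B = 255 by definition for t > 66.
Rounded: (231, 235, 255).
In hex: #E7EBFF.

#E7EBFF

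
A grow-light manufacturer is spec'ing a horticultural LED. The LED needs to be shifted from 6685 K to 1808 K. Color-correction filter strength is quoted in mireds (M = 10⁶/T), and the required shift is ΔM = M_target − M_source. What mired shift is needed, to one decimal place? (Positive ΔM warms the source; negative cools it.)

+403.5 mireds

M_source = 10⁶/6685 = 149.589; M_target = 10⁶/1808 = 553.097.
ΔM = 553.097 − 149.589 = 403.509 → +403.5 mireds, a warming shift.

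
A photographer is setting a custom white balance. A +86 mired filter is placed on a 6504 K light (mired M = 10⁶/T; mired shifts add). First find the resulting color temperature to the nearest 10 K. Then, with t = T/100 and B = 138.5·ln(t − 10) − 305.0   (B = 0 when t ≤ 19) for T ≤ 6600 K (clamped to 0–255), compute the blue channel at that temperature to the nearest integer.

174

M_in = 10⁶/6504 = 153.75; M_out = 153.75 + (+86) = 239.75.
T_out = 10⁶/239.75 = 4171.0 K → 4170 K; t = 41.7.
B = 138.5·ln(41.7 − 10) − 305.0 = 138.5·ln 31.7 − 305.0 = 138.5·3.4563 − 305.0 = 173.700.
Rounded: 174.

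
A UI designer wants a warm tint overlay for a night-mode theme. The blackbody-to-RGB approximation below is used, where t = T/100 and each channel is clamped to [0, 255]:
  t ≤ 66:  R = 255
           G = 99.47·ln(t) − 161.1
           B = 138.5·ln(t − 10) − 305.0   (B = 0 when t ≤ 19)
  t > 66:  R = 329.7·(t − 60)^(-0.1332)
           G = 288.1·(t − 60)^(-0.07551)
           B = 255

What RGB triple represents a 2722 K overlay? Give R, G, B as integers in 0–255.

R=255, G=168, B=89

t = 2722/100 = 27.22; the t ≤ 66 branch applies.
R = 255 by definition for t ≤ 66.
G = 99.47·ln 27.22 − 161.1 = 99.47·3.3040 − 161.1 = 167.544.
B = 138.5·ln(27.22 − 10) − 305.0 = 138.5·ln 17.22 − 305.0 = 138.5·2.8461 − 305.0 = 89.181.
Rounded: (255, 168, 89).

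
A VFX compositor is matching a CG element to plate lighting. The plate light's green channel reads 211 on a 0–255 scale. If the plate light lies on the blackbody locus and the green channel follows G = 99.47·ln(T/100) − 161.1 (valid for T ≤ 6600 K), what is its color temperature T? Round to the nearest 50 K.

4200 K

ln t = (211 + 161.1) / 99.47 = 3.7408.
t = e^3.7408 = 42.133.
T = 100·t = 4213 K → 4200 K to the nearest 50 K.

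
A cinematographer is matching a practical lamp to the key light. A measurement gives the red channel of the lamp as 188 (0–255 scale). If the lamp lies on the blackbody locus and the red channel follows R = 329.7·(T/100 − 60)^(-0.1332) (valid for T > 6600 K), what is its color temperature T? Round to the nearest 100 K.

12800 K

(t − 60)^(-0.1332) = 188/329.7 = 0.57022.
t − 60 = 0.57022^(1/-0.1332) = 0.57022^(-7.508) = 67.848, so t = 127.848.
T = 100·t = 12785 K → 12800 K to the nearest 100 K.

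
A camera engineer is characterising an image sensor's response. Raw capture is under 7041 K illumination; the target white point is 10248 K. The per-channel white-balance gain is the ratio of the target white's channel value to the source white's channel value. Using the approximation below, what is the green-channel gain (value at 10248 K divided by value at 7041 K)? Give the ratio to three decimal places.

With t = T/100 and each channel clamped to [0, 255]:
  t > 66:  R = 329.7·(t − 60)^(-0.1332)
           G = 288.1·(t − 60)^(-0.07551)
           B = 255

At 7041 K (t = 70.41):
  G = 288.1·(70.41 − 60)^(-0.07551) = 288.1·10.41^(-0.07551) = 288.1·0.83786 = 241.388.
At 10248 K (t = 102.48):
  G = 288.1·(102.48 − 60)^(-0.07551) = 288.1·42.48^(-0.07551) = 288.1·0.75345 = 217.070.
Gain = 217.070 / 241.388 = 0.8993 → 0.899.

0.899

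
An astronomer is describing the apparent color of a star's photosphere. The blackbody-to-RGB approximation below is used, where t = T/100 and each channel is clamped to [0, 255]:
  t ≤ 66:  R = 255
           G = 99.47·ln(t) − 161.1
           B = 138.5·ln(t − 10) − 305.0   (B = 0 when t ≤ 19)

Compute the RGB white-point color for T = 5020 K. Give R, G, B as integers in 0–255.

R=255, G=228, B=207

t = 5020/100 = 50.2; the t ≤ 66 branch applies.
R = 255 by definition for t ≤ 66.
G = 99.47·ln 50.2 − 161.1 = 99.47·3.9160 − 161.1 = 228.426.
B = 138.5·ln(50.2 − 10) − 305.0 = 138.5·ln 40.2 − 305.0 = 138.5·3.6939 − 305.0 = 206.601.
Rounded: (255, 228, 207).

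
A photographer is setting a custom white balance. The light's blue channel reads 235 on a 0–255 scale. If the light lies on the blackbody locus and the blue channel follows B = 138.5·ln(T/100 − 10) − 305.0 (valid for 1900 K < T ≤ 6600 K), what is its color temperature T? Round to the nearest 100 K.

5900 K

ln(t − 10) = (235 + 305.0) / 138.5 = 3.8989.
t − 10 = e^3.8989 = 49.349, so t = 59.349.
T = 100·t = 5935 K → 5900 K to the nearest 100 K.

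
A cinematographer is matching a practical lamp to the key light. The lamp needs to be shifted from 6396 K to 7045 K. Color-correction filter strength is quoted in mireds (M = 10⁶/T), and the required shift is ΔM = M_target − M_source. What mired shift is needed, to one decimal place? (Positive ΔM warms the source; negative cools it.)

-14.4 mireds

M_source = 10⁶/6396 = 156.348; M_target = 10⁶/7045 = 141.945.
ΔM = 141.945 − 156.348 = -14.403 → -14.4 mireds, a cooling shift.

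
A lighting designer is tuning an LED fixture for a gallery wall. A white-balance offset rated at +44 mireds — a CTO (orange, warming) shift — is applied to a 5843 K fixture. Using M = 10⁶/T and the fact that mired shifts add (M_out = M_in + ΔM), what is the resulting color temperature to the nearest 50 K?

M_in = 10⁶/5843 = 171.14 mireds.
M_out = 171.14 + (+44) = 215.14 mireds.
T_out = 10⁶/215.14 = 4648.0 K → 4650 K.

4650 K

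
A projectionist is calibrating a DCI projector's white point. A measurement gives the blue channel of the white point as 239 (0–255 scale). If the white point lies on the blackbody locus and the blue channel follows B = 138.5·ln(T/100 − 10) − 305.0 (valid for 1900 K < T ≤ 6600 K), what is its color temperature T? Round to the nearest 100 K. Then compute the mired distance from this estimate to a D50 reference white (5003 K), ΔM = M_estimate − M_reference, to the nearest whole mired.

-36 mireds

ln(t − 10) = (239 + 305.0) / 138.5 = 3.9278.
t − 10 = e^3.9278 = 50.795, so t = 60.795.
T = 100·t = 6079 K → 6100 K to the nearest 100 K.
M_estimate = 10⁶/6100 = 163.93; M_reference = 10⁶/5003 = 199.88.
ΔM = 163.93 − 199.88 = -35.95 → -36 mireds.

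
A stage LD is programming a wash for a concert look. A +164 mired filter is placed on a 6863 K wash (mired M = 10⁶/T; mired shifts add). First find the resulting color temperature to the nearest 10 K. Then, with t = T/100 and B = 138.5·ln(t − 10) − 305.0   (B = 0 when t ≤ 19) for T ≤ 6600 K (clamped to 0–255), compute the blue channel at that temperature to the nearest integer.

125

M_in = 10⁶/6863 = 145.71; M_out = 145.71 + (+164) = 309.71.
T_out = 10⁶/309.71 = 3228.8 K → 3230 K; t = 32.3.
B = 138.5·ln(32.3 − 10) − 305.0 = 138.5·ln 22.3 − 305.0 = 138.5·3.1046 − 305.0 = 124.985.
Rounded: 125.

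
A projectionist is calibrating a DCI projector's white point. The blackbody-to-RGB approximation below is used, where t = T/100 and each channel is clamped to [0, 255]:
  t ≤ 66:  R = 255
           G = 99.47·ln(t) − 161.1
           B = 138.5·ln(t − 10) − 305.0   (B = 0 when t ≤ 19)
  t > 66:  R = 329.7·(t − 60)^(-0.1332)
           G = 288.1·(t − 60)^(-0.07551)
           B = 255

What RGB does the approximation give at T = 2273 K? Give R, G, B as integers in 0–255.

R=255, G=150, B=47

t = 2273/100 = 22.73; the t ≤ 66 branch applies.
R = 255 by definition for t ≤ 66.
G = 99.47·ln 22.73 − 161.1 = 99.47·3.1237 − 161.1 = 149.613.
B = 138.5·ln(22.73 − 10) − 305.0 = 138.5·ln 12.73 − 305.0 = 138.5·2.5440 − 305.0 = 47.339.
Rounded: (255, 150, 47).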